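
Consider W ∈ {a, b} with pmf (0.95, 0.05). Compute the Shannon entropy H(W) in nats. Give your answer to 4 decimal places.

H(W) = −Σ p·ln p.
  −(0.95)·ln(0.95) = 0.04873
  −(0.05)·ln(0.05) = 0.14979
Sum: 0.04873 + 0.14979 = 0.1985 nats.

0.1985 nats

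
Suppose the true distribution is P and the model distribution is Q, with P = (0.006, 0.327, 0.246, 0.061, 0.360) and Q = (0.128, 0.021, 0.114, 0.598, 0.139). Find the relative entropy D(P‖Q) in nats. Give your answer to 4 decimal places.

D(P‖Q) = Σ p·ln(p/q).
  0.006·ln(0.006/0.128) = -0.01836
  0.327·ln(0.327/0.021) = 0.89776
  0.246·ln(0.246/0.114) = 0.18921
  0.061·ln(0.061/0.598) = -0.13925
  0.360·ln(0.360/0.139) = 0.34259
D(P‖Q) = 1.2719 nats.

1.2719 nats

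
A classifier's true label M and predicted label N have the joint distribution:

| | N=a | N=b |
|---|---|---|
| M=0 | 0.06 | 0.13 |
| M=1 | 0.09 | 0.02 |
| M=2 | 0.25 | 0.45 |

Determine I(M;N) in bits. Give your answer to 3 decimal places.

Marginals: p(M) = (0.1900, 0.1100, 0.7000), p(N) = (0.4000, 0.6000).
I(M;N) = Σ p(x,y)·log₂[p(x,y)/(p(x)p(y))].
  (0,a): 0.06·log₂(0.7895) = -0.0205
  (0,b): 0.13·log₂(1.1404) = 0.0246
  (1,a): 0.09·log₂(2.0455) = 0.0929
  (1,b): 0.02·log₂(0.3030) = -0.0344
  (2,a): 0.25·log₂(0.8929) = -0.0409
  (2,b): 0.45·log₂(1.0714) = 0.0448
Sum = 0.067 bits.

0.067 bits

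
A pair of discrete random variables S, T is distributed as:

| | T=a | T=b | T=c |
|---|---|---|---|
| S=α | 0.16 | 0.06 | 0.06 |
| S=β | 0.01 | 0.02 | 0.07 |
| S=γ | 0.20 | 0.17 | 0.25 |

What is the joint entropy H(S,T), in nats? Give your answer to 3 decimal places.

1.911 nats

H(S,T) = −Σ p(x,y)·ln p(x,y) over all 9 cells.
  cell (α,a): −0.16·ln0.16 = 0.2932
  cell (α,b): −0.06·ln0.06 = 0.1688
  cell (α,c): −0.06·ln0.06 = 0.1688
  cell (β,a): −0.01·ln0.01 = 0.0461
  cell (β,b): −0.02·ln0.02 = 0.0782
  cell (β,c): −0.07·ln0.07 = 0.1861
  cell (γ,a): −0.20·ln0.20 = 0.3219
  cell (γ,b): −0.17·ln0.17 = 0.3012
  cell (γ,c): −0.25·ln0.25 = 0.3466
Sum = 1.911 nats.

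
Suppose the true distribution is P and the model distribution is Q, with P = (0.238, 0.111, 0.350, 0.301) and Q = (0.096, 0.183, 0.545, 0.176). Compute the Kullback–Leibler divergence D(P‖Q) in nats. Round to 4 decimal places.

0.1671 nats

D(P‖Q) = Σ p·ln(p/q).
  0.238·ln(0.238/0.096) = 0.21609
  0.111·ln(0.111/0.183) = -0.05550
  0.350·ln(0.350/0.545) = -0.15500
  0.301·ln(0.301/0.176) = 0.16152
D(P‖Q) = 0.1671 nats.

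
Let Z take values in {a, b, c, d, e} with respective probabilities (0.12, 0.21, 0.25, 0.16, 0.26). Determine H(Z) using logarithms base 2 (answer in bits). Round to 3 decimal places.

2.268 bits

H(Z) = −Σ p·log₂ p.
  −(0.12)·log₂(0.12) = 0.3671
  −(0.21)·log₂(0.21) = 0.4728
  −(0.25)·log₂(0.25) = 0.5000
  −(0.16)·log₂(0.16) = 0.4230
  −(0.26)·log₂(0.26) = 0.5053
Sum: 0.3671 + 0.4728 + 0.5000 + 0.4230 + 0.5053 = 2.268 bits.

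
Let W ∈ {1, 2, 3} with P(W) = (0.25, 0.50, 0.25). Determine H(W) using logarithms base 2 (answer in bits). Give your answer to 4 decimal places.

1.5000 bits

H(W) = −Σ p·log₂ p.
  −(0.25)·log₂(0.25) = 0.50000
  −(0.50)·log₂(0.50) = 0.50000
  −(0.25)·log₂(0.25) = 0.50000
Sum: 0.50000 + 0.50000 + 0.50000 = 1.5000 bits.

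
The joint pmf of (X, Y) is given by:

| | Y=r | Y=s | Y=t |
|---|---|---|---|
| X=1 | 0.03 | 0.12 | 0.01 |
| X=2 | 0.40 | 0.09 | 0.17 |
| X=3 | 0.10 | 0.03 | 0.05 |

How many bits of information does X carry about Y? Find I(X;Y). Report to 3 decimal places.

Marginals: p(X) = (0.1600, 0.6600, 0.1800), p(Y) = (0.5300, 0.2400, 0.2300).
I(X;Y) = H(X) + H(Y) − H(X,Y).
H(X) = 1.2640, H(Y) = 1.4672, H(X,Y) = 2.5613.
I(X;Y) = 1.2640 + 1.4672 − 2.5613 = 0.170 bits.

0.170 bits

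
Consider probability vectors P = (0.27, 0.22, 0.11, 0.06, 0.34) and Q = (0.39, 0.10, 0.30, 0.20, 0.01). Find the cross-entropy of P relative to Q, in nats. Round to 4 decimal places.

H(P,Q) = −Σ p·ln q.
  −0.27·ln(0.39) = 0.25423
  −0.22·ln(0.10) = 0.50657
  −0.11·ln(0.30) = 0.13244
  −0.06·ln(0.20) = 0.09657
  −0.34·ln(0.01) = 1.56576
H(P,Q) = 2.5556 nats.

2.5556 nats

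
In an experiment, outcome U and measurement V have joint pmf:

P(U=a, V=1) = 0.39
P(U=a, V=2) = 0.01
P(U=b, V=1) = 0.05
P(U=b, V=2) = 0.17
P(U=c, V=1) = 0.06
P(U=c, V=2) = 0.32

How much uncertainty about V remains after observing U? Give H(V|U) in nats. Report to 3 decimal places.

Chain rule: H(V|U) = H(U,V) − H(U).
Marginals: p(U) = (0.4000, 0.2200, 0.3800), p(V) = (0.5000, 0.5000).
H(U,V) = 1.3977 nats; H(U) = 1.0673 nats.
H(V|U) = 1.3977 − 1.0673 = 0.330 nats.

0.330 nats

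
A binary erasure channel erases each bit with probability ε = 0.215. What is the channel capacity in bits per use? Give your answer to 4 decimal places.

0.7850 bits

Binary erasure channel: capacity C = 1 − ε.
C = 1 − 0.215 = 0.7850 bits per channel use.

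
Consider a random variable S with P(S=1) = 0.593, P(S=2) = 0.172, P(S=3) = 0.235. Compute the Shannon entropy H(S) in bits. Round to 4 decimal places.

1.3748 bits

H(S) = −Σ p·log₂ p.
  −(0.593)·log₂(0.593) = 0.44706
  −(0.172)·log₂(0.172) = 0.43680
  −(0.235)·log₂(0.235) = 0.49098
Sum: 0.44706 + 0.43680 + 0.49098 = 1.3748 bits.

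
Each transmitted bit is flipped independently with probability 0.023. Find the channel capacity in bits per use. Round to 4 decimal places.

0.8420 bits

Binary symmetric channel: C = 1 − h₂(ε) where h₂ is the binary entropy function.
h₂(0.023) = −0.023·log₂0.023 − 0.977·log₂0.977 = 0.1580.
C = 1 − 0.1580 = 0.8420 bits per channel use.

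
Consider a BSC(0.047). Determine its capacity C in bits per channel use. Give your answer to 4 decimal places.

Binary symmetric channel: C = 1 − h₂(ε) where h₂ is the binary entropy function.
h₂(0.047) = −0.047·log₂0.047 − 0.953·log₂0.953 = 0.2735.
C = 1 − 0.2735 = 0.7265 bits per channel use.

0.7265 bits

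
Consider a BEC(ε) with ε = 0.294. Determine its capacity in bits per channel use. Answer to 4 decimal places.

0.7060 bits

Binary erasure channel: capacity C = 1 − ε.
C = 1 − 0.294 = 0.7060 bits per channel use.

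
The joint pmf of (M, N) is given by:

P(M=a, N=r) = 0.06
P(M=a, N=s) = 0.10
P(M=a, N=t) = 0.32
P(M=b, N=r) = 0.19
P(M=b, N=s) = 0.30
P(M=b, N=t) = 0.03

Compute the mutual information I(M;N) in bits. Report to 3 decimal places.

0.328 bits

Marginals: p(M) = (0.4800, 0.5200), p(N) = (0.2500, 0.4000, 0.3500).
I(M;N) = Σ p(x,y)·log₂[p(x,y)/(p(x)p(y))].
  (a,r): 0.06·log₂(0.5000) = -0.0600
  (a,s): 0.10·log₂(0.5208) = -0.0941
  (a,t): 0.32·log₂(1.9048) = 0.2975
  (b,r): 0.19·log₂(1.4615) = 0.1040
  (b,s): 0.30·log₂(1.4423) = 0.1585
  (b,t): 0.03·log₂(0.1648) = -0.0780
Sum = 0.328 bits.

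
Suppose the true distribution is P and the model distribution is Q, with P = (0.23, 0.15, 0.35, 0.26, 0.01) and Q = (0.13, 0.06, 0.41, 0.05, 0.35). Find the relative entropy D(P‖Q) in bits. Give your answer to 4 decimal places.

D(P‖Q) = Σ p·log₂(p/q).
  0.23·log₂(0.23/0.13) = 0.18932
  0.15·log₂(0.15/0.06) = 0.19829
  0.35·log₂(0.35/0.41) = -0.07989
  0.26·log₂(0.26/0.05) = 0.61841
  0.01·log₂(0.01/0.35) = -0.05129
D(P‖Q) = 0.8748 bits.

0.8748 bits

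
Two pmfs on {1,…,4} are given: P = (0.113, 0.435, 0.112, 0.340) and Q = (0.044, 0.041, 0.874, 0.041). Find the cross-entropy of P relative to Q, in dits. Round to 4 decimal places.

H(P,Q) = −Σ p·log₁₀ q.
  −0.113·log₁₀(0.044) = 0.15329
  −0.435·log₁₀(0.041) = 0.60344
  −0.112·log₁₀(0.874) = 0.00655
  −0.340·log₁₀(0.041) = 0.47165
H(P,Q) = 1.2349 dits.

1.2349 dits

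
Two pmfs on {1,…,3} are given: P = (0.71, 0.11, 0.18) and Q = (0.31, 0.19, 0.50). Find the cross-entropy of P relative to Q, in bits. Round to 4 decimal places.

1.6432 bits

H(P,Q) = −Σ p·log₂ q.
  −0.71·log₂(0.31) = 1.19966
  −0.11·log₂(0.19) = 0.26355
  −0.18·log₂(0.50) = 0.18000
H(P,Q) = 1.6432 bits.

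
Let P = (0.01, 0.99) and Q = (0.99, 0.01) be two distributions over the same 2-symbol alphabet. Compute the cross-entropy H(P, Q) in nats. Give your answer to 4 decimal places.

4.5592 nats

H(P,Q) = −Σ p·ln q.
  −0.01·ln(0.99) = 0.00010
  −0.99·ln(0.01) = 4.55912
H(P,Q) = 4.5592 nats.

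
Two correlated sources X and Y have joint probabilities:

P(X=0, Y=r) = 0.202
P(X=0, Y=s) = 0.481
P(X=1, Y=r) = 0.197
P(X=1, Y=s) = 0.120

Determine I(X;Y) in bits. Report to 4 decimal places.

Marginals: p(X) = (0.6830, 0.3170), p(Y) = (0.3990, 0.6010).
I(X;Y) = H(X) + H(Y) − H(X,Y).
H(X) = 0.9011, H(Y) = 0.9704, H(X,Y) = 1.8028.
I(X;Y) = 0.9011 + 0.9704 − 1.8028 = 0.0687 bits.

0.0687 bits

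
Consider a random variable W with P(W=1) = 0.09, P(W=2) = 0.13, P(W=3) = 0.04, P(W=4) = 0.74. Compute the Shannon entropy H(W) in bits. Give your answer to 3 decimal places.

H(W) = −Σ p·log₂ p.
  −(0.09)·log₂(0.09) = 0.3127
  −(0.13)·log₂(0.13) = 0.3826
  −(0.04)·log₂(0.04) = 0.1858
  −(0.74)·log₂(0.74) = 0.3215
Sum: 0.3127 + 0.3826 + 0.1858 + 0.3215 = 1.203 bits.

1.203 bits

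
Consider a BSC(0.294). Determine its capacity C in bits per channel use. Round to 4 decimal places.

0.1262 bits

Binary symmetric channel: C = 1 − h₂(ε) where h₂ is the binary entropy function.
h₂(0.294) = −0.294·log₂0.294 − 0.706·log₂0.706 = 0.8738.
C = 1 − 0.8738 = 0.1262 bits per channel use.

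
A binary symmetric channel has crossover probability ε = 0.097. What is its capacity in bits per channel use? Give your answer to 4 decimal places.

0.5406 bits

Binary symmetric channel: C = 1 − h₂(ε) where h₂ is the binary entropy function.
h₂(0.097) = −0.097·log₂0.097 − 0.903·log₂0.903 = 0.4594.
C = 1 − 0.4594 = 0.5406 bits per channel use.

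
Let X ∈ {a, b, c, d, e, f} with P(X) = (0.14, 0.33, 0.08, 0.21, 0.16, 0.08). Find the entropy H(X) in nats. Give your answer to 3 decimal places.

H(X) = −Σ p·ln p.
  −(0.14)·ln(0.14) = 0.2753
  −(0.33)·ln(0.33) = 0.3659
  −(0.08)·ln(0.08) = 0.2021
  −(0.21)·ln(0.21) = 0.3277
  −(0.16)·ln(0.16) = 0.2932
  −(0.08)·ln(0.08) = 0.2021
Sum: 0.2753 + 0.3659 + 0.2021 + 0.3277 + 0.2932 + 0.2021 = 1.666 nats.

1.666 nats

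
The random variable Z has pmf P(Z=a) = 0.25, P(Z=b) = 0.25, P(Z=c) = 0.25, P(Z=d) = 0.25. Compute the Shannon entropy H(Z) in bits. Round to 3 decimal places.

2.000 bits

H(Z) = −Σ p·log₂ p.
  −(0.25)·log₂(0.25) = 0.5000
  −(0.25)·log₂(0.25) = 0.5000
  −(0.25)·log₂(0.25) = 0.5000
  −(0.25)·log₂(0.25) = 0.5000
Sum: 0.5000 + 0.5000 + 0.5000 + 0.5000 = 2.000 bits.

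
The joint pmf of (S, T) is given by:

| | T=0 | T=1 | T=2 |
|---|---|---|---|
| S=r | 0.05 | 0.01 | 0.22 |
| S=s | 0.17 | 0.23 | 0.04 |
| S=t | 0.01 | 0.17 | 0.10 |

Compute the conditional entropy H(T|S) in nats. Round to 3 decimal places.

0.800 nats

Marginals: p(S) = (0.2800, 0.4400, 0.2800), p(T) = (0.2300, 0.4100, 0.3600).
H(T|S) = Σ p(S) · H(T|S=·).
  S=r: p=0.2800, H(T|S=r) = 0.6161
  S=s: p=0.4400, H(T|S=s) = 0.9245
  S=t: p=0.2800, H(T|S=t) = 0.7897
Weighted sum = 0.800 nats.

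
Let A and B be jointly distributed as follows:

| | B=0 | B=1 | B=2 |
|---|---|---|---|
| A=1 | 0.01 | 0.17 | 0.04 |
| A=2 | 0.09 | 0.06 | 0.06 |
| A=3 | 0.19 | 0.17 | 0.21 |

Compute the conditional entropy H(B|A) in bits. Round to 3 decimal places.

1.433 bits

Marginals: p(A) = (0.2200, 0.2100, 0.5700), p(B) = (0.2900, 0.4000, 0.3100).
H(B|A) = Σ p(A) · H(B|A=·).
  A=1: p=0.2200, H(B|A=1) = 0.9373
  A=2: p=0.2100, H(B|A=2) = 1.5567
  A=3: p=0.5700, H(B|A=3) = 1.5796
Weighted sum = 1.433 bits.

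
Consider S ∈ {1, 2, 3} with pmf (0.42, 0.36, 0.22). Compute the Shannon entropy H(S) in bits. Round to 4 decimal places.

H(S) = −Σ p·log₂ p.
  −(0.42)·log₂(0.42) = 0.52565
  −(0.36)·log₂(0.36) = 0.53062
  −(0.22)·log₂(0.22) = 0.48057
Sum: 0.52565 + 0.53062 + 0.48057 = 1.5368 bits.

1.5368 bits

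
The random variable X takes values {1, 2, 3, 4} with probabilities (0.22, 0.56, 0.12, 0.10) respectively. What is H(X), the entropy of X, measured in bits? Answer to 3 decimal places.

H(X) = −Σ p·log₂ p.
  −(0.22)·log₂(0.22) = 0.4806
  −(0.56)·log₂(0.56) = 0.4684
  −(0.12)·log₂(0.12) = 0.3671
  −(0.10)·log₂(0.10) = 0.3322
Sum: 0.4806 + 0.4684 + 0.3671 + 0.3322 = 1.648 bits.

1.648 bits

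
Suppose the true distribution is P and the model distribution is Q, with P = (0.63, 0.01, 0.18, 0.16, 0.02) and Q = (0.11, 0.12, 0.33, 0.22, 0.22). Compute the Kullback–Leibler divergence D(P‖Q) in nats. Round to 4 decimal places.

D(P‖Q) = Σ p·ln(p/q).
  0.63·ln(0.63/0.11) = 1.09950
  0.01·ln(0.01/0.12) = -0.02485
  0.18·ln(0.18/0.33) = -0.10910
  0.16·ln(0.16/0.22) = -0.05095
  0.02·ln(0.02/0.22) = -0.04796
D(P‖Q) = 0.8666 nats.

0.8666 nats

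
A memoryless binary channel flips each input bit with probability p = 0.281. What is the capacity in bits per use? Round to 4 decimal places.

0.1432 bits

Binary symmetric channel: C = 1 − h₂(ε) where h₂ is the binary entropy function.
h₂(0.281) = −0.281·log₂0.281 − 0.719·log₂0.719 = 0.8568.
C = 1 − 0.8568 = 0.1432 bits per channel use.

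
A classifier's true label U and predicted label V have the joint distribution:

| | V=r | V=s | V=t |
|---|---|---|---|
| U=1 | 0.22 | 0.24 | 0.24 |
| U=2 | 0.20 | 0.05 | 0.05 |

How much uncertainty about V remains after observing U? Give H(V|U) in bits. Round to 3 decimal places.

1.484 bits

Marginals: p(U) = (0.7000, 0.3000), p(V) = (0.4200, 0.2900, 0.2900).
H(V|U) = Σ p(U) · H(V|U=·).
  U=1: p=0.7000, H(V|U=1) = 1.5838
  U=2: p=0.3000, H(V|U=2) = 1.2516
Weighted sum = 1.484 bits.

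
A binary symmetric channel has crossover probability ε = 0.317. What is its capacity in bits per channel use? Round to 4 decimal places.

0.0989 bits

Binary symmetric channel: C = 1 − h₂(ε) where h₂ is the binary entropy function.
h₂(0.317) = −0.317·log₂0.317 − 0.683·log₂0.683 = 0.9011.
C = 1 − 0.9011 = 0.0989 bits per channel use.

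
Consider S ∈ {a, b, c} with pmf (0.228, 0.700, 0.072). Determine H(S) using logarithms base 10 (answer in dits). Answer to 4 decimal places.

H(S) = −Σ p·log₁₀ p.
  −(0.228)·log₁₀(0.228) = 0.14639
  −(0.700)·log₁₀(0.700) = 0.10843
  −(0.072)·log₁₀(0.072) = 0.08227
Sum: 0.14639 + 0.10843 + 0.08227 = 0.3371 dits.

0.3371 dits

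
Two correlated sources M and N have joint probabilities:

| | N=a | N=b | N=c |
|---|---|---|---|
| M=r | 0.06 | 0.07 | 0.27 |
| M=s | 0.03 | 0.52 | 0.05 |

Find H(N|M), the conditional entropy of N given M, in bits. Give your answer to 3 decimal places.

Marginals: p(M) = (0.4000, 0.6000), p(N) = (0.0900, 0.5900, 0.3200).
H(N|M) = Σ p(M) · H(N|M=·).
  M=r: p=0.4000, H(N|M=r) = 1.2333
  M=s: p=0.6000, H(N|M=s) = 0.6938
Weighted sum = 0.910 bits.

0.910 bits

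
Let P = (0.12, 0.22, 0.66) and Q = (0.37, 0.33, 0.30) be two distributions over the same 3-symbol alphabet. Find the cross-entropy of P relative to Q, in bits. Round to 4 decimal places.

1.6704 bits

H(P,Q) = −Σ p·log₂ q.
  −0.12·log₂(0.37) = 0.17213
  −0.22·log₂(0.33) = 0.35188
  −0.66·log₂(0.30) = 1.14640
H(P,Q) = 1.6704 bits.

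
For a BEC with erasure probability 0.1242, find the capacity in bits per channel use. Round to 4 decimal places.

Binary erasure channel: capacity C = 1 − ε.
C = 1 − 0.1242 = 0.8758 bits per channel use.

0.8758 bits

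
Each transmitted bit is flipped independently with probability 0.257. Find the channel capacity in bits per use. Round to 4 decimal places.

Binary symmetric channel: C = 1 − h₂(ε) where h₂ is the binary entropy function.
h₂(0.257) = −0.257·log₂0.257 − 0.743·log₂0.743 = 0.8222.
C = 1 − 0.8222 = 0.1778 bits per channel use.

0.1778 bits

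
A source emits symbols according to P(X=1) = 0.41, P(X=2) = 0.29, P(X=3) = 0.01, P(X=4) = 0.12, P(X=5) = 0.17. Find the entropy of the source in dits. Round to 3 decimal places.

0.576 dits

H(X) = −Σ p·log₁₀ p.
  −(0.41)·log₁₀(0.41) = 0.1588
  −(0.29)·log₁₀(0.29) = 0.1559
  −(0.01)·log₁₀(0.01) = 0.0200
  −(0.12)·log₁₀(0.12) = 0.1105
  −(0.17)·log₁₀(0.17) = 0.1308
Sum: 0.1588 + 0.1559 + 0.0200 + 0.1105 + 0.1308 = 0.576 dits.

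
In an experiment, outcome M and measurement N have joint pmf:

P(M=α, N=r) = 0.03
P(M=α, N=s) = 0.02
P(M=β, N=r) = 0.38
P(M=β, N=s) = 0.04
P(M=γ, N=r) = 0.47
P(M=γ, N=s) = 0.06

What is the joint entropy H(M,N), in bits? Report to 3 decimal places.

1.736 bits

H(M,N) = −Σ p(x,y)·log₂ p(x,y) over all 6 cells.
  cell (α,r): −0.03·log₂0.03 = 0.1518
  cell (α,s): −0.02·log₂0.02 = 0.1129
  cell (β,r): −0.38·log₂0.38 = 0.5305
  cell (β,s): −0.04·log₂0.04 = 0.1858
  cell (γ,r): −0.47·log₂0.47 = 0.5120
  cell (γ,s): −0.06·log₂0.06 = 0.2435
Sum = 1.736 bits.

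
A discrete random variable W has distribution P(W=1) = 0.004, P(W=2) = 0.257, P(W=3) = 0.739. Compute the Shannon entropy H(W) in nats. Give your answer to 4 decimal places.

H(W) = −Σ p·ln p.
  −(0.004)·ln(0.004) = 0.02209
  −(0.257)·ln(0.257) = 0.34918
  −(0.739)·ln(0.739) = 0.22352
Sum: 0.02209 + 0.34918 + 0.22352 = 0.5948 nats.

0.5948 nats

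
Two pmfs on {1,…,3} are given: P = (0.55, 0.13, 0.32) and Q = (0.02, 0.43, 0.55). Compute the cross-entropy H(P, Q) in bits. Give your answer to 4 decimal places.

H(P,Q) = −Σ p·log₂ q.
  −0.55·log₂(0.02) = 3.10412
  −0.13·log₂(0.43) = 0.15829
  −0.32·log₂(0.55) = 0.27600
H(P,Q) = 3.5384 bits.

3.5384 bits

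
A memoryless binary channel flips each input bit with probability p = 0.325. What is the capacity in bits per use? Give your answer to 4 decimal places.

Binary symmetric channel: C = 1 − h₂(ε) where h₂ is the binary entropy function.
h₂(0.325) = −0.325·log₂0.325 − 0.675·log₂0.675 = 0.9097.
C = 1 − 0.9097 = 0.0903 bits per channel use.

0.0903 bits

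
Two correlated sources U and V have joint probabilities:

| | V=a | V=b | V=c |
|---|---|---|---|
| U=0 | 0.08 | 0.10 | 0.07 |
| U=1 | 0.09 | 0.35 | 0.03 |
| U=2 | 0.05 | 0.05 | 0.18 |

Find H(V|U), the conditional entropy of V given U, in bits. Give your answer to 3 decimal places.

Chain rule: H(V|U) = H(U,V) − H(U).
Marginals: p(U) = (0.2500, 0.4700, 0.2800), p(V) = (0.2200, 0.5000, 0.2800).
H(U,V) = 2.7643 bits; H(U) = 1.5262 bits.
H(V|U) = 2.7643 − 1.5262 = 1.238 bits.

1.238 bits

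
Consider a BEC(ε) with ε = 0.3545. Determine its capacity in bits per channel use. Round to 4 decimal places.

0.6455 bits

Binary erasure channel: capacity C = 1 − ε.
C = 1 − 0.3545 = 0.6455 bits per channel use.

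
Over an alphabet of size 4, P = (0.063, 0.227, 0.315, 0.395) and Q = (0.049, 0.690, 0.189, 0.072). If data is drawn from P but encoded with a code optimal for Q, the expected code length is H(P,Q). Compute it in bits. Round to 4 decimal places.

H(P,Q) = −Σ p·log₂ q.
  −0.063·log₂(0.049) = 0.27412
  −0.227·log₂(0.690) = 0.12152
  −0.315·log₂(0.189) = 0.75712
  −0.395·log₂(0.072) = 1.49936
H(P,Q) = 2.6521 bits.

2.6521 bits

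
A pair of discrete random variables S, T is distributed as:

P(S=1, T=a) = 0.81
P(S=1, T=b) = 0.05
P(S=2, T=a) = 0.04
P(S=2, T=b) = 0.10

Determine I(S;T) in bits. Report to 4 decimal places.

Marginals: p(S) = (0.8600, 0.1400), p(T) = (0.8500, 0.1500).
I(S;T) = Σ p(x,y)·log₂[p(x,y)/(p(x)p(y))].
  (1,a): 0.81·log₂(1.1081) = 0.11992
  (1,b): 0.05·log₂(0.3876) = -0.06837
  (2,a): 0.04·log₂(0.3361) = -0.06292
  (2,b): 0.10·log₂(4.7619) = 0.22515
Sum = 0.2138 bits.

0.2138 bits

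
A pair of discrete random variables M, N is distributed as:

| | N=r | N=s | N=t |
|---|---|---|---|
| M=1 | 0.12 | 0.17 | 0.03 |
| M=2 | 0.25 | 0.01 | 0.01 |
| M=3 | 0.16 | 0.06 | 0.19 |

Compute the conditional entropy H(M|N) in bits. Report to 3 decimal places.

Chain rule: H(M|N) = H(M,N) − H(N).
Marginals: p(M) = (0.3200, 0.2700, 0.4100), p(N) = (0.5300, 0.2400, 0.2300).
H(M,N) = 2.7081 bits; H(N) = 1.4672 bits.
H(M|N) = 2.7081 − 1.4672 = 1.241 bits.

1.241 bits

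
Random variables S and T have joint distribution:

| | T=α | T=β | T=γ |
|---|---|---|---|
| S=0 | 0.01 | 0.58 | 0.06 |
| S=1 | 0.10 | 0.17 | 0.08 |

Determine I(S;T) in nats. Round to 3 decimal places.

Marginals: p(S) = (0.6500, 0.3500), p(T) = (0.1100, 0.7500, 0.1400).
I(S;T) = H(S) + H(T) − H(S,T).
H(S) = 0.6474, H(T) = 0.7338, H(S,T) = 1.2643.
I(S;T) = 0.6474 + 0.7338 − 1.2643 = 0.117 nats.

0.117 nats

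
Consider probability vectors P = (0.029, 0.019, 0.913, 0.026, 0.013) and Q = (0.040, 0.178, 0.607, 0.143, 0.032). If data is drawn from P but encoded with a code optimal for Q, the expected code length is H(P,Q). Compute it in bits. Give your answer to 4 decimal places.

H(P,Q) = −Σ p·log₂ q.
  −0.029·log₂(0.040) = 0.13467
  −0.019·log₂(0.178) = 0.04731
  −0.913·log₂(0.607) = 0.65757
  −0.026·log₂(0.143) = 0.07295
  −0.013·log₂(0.032) = 0.06456
H(P,Q) = 0.9771 bits.

0.9771 bits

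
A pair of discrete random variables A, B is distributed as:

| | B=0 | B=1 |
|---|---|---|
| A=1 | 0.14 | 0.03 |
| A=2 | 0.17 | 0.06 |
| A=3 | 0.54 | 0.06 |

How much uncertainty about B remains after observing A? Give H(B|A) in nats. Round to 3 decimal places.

0.406 nats

Chain rule: H(B|A) = H(A,B) − H(A).
Marginals: p(A) = (0.1700, 0.2300, 0.6000), p(B) = (0.8500, 0.1500).
H(A,B) = 1.3520 nats; H(A) = 0.9458 nats.
H(B|A) = 1.3520 − 0.9458 = 0.406 nats.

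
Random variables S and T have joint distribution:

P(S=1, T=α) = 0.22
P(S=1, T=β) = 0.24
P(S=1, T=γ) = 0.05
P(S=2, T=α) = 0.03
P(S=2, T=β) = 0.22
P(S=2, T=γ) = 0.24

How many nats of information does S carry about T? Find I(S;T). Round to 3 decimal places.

0.149 nats

Marginals: p(S) = (0.5100, 0.4900), p(T) = (0.2500, 0.4600, 0.2900).
I(S;T) = H(S) + H(T) − H(S,T).
H(S) = 0.6929, H(T) = 1.0628, H(S,T) = 1.6062.
I(S;T) = 0.6929 + 1.0628 − 1.6062 = 0.149 nats.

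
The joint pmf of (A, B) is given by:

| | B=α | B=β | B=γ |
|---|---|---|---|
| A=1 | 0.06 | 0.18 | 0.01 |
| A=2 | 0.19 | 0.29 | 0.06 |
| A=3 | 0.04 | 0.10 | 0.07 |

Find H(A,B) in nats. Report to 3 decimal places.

H(A,B) = −Σ p(x,y)·ln p(x,y) over all 9 cells.
  cell (1,α): −0.06·ln0.06 = 0.1688
  cell (1,β): −0.18·ln0.18 = 0.3087
  cell (1,γ): −0.01·ln0.01 = 0.0461
  cell (2,α): −0.19·ln0.19 = 0.3155
  cell (2,β): −0.29·ln0.29 = 0.3590
  cell (2,γ): −0.06·ln0.06 = 0.1688
  cell (3,α): −0.04·ln0.04 = 0.1288
  cell (3,β): −0.10·ln0.10 = 0.2303
  cell (3,γ): −0.07·ln0.07 = 0.1861
Sum = 1.912 nats.

1.912 nats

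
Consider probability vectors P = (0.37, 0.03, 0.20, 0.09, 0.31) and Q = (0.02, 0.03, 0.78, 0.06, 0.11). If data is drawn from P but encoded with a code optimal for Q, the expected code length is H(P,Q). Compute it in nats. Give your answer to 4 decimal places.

2.5398 nats

H(P,Q) = −Σ p·ln q.
  −0.37·ln(0.02) = 1.44745
  −0.03·ln(0.03) = 0.10520
  −0.20·ln(0.78) = 0.04969
  −0.09·ln(0.06) = 0.25321
  −0.31·ln(0.11) = 0.68426
H(P,Q) = 2.5398 nats.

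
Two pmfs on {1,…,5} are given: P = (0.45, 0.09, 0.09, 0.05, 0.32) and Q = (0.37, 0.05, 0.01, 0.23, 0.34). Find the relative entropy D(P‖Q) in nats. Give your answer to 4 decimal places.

0.2430 nats

D(P‖Q) = Σ p·ln(p/q).
  0.45·ln(0.45/0.37) = 0.08809
  0.09·ln(0.09/0.05) = 0.05290
  0.09·ln(0.09/0.01) = 0.19775
  0.05·ln(0.05/0.23) = -0.07630
  0.32·ln(0.32/0.34) = -0.01940
D(P‖Q) = 0.2430 nats.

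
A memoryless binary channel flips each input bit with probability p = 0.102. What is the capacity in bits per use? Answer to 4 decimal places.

Binary symmetric channel: C = 1 − h₂(ε) where h₂ is the binary entropy function.
h₂(0.102) = −0.102·log₂0.102 − 0.898·log₂0.898 = 0.4753.
C = 1 − 0.4753 = 0.5247 bits per channel use.

0.5247 bits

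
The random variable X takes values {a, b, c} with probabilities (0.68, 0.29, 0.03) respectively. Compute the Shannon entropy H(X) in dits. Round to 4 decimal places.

0.3155 dits

H(X) = −Σ p·log₁₀ p.
  −(0.68)·log₁₀(0.68) = 0.11389
  −(0.29)·log₁₀(0.29) = 0.15590
  −(0.03)·log₁₀(0.03) = 0.04569
Sum: 0.11389 + 0.15590 + 0.04569 = 0.3155 dits.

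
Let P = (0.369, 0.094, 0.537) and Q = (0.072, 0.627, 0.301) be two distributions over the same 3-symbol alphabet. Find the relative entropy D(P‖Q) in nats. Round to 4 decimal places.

0.7355 nats

D(P‖Q) = Σ p·ln(p/q).
  0.369·ln(0.369/0.072) = 0.60299
  0.094·ln(0.094/0.627) = -0.17838
  0.537·ln(0.537/0.301) = 0.31086
D(P‖Q) = 0.7355 nats.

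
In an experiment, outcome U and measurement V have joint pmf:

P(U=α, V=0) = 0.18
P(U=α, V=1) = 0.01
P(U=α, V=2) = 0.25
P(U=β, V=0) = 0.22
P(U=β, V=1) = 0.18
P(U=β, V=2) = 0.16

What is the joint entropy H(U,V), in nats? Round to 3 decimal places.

1.636 nats

H(U,V) = −Σ p(x,y)·ln p(x,y) over all 6 cells.
  cell (α,0): −0.18·ln0.18 = 0.3087
  cell (α,1): −0.01·ln0.01 = 0.0461
  cell (α,2): −0.25·ln0.25 = 0.3466
  cell (β,0): −0.22·ln0.22 = 0.3331
  cell (β,1): −0.18·ln0.18 = 0.3087
  cell (β,2): −0.16·ln0.16 = 0.2932
Sum = 1.636 nats.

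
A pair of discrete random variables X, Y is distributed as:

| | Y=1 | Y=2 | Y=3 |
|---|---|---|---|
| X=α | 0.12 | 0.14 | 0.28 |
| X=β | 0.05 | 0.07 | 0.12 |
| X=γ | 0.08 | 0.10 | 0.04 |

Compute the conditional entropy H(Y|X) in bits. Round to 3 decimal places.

1.485 bits

Marginals: p(X) = (0.5400, 0.2400, 0.2200), p(Y) = (0.2500, 0.3100, 0.4400).
H(Y|X) = Σ p(X) · H(Y|X=·).
  X=α: p=0.5400, H(Y|X=α) = 1.4784
  X=β: p=0.2400, H(Y|X=β) = 1.4899
  X=γ: p=0.2200, H(Y|X=γ) = 1.4949
Weighted sum = 1.485 bits.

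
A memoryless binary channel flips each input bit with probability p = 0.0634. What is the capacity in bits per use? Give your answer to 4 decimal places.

Binary symmetric channel: C = 1 − h₂(ε) where h₂ is the binary entropy function.
h₂(0.0634) = −0.0634·log₂0.0634 − 0.9366·log₂0.9366 = 0.3408.
C = 1 − 0.3408 = 0.6592 bits per channel use.

0.6592 bits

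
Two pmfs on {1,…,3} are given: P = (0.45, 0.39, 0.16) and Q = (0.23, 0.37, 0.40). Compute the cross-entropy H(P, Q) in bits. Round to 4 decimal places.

1.7251 bits

H(P,Q) = −Σ p·log₂ q.
  −0.45·log₂(0.23) = 0.95413
  −0.39·log₂(0.37) = 0.55942
  −0.16·log₂(0.40) = 0.21151
H(P,Q) = 1.7251 bits.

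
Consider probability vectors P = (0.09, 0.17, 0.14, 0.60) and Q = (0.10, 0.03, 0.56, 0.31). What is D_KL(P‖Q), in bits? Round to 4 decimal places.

D(P‖Q) = Σ p·log₂(p/q).
  0.09·log₂(0.09/0.10) = -0.01368
  0.17·log₂(0.17/0.03) = 0.42543
  0.14·log₂(0.14/0.56) = -0.28000
  0.60·log₂(0.60/0.31) = 0.57162
D(P‖Q) = 0.7034 bits.

0.7034 bits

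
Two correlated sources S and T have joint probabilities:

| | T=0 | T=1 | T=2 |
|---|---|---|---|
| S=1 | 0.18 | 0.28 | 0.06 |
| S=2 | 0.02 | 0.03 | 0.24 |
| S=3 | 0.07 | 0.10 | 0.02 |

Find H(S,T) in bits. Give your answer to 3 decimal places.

H(S,T) = −Σ p(x,y)·log₂ p(x,y) over all 9 cells.
  cell (1,0): −0.18·log₂0.18 = 0.4453
  cell (1,1): −0.28·log₂0.28 = 0.5142
  cell (1,2): −0.06·log₂0.06 = 0.2435
  cell (2,0): −0.02·log₂0.02 = 0.1129
  cell (2,1): −0.03·log₂0.03 = 0.1518
  cell (2,2): −0.24·log₂0.24 = 0.4941
  cell (3,0): −0.07·log₂0.07 = 0.2686
  cell (3,1): −0.10·log₂0.10 = 0.3322
  cell (3,2): −0.02·log₂0.02 = 0.1129
Sum = 2.675 bits.

2.675 bits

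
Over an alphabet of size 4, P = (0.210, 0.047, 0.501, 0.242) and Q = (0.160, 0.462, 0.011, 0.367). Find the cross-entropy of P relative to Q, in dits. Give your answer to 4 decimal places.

1.2695 dits

H(P,Q) = −Σ p·log₁₀ q.
  −0.210·log₁₀(0.160) = 0.16713
  −0.047·log₁₀(0.462) = 0.01576
  −0.501·log₁₀(0.011) = 0.98126
  −0.242·log₁₀(0.367) = 0.10535
H(P,Q) = 1.2695 dits.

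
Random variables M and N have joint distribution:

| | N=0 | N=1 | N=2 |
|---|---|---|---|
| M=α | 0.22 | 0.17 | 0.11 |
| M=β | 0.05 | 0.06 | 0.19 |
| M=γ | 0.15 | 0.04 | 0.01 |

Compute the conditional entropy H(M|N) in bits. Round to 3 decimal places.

1.284 bits

Marginals: p(M) = (0.5000, 0.3000, 0.2000), p(N) = (0.4200, 0.2700, 0.3100).
H(M|N) = Σ p(N) · H(M|N=·).
  N=0: p=0.4200, H(M|N=0) = 1.3847
  N=1: p=0.2700, H(M|N=1) = 1.3106
  N=2: p=0.3100, H(M|N=2) = 1.1231
Weighted sum = 1.284 bits.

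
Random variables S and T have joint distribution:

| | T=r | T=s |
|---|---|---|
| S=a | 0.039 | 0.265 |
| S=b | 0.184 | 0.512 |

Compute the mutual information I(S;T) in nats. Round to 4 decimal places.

Marginals: p(S) = (0.3040, 0.6960), p(T) = (0.2230, 0.7770).
I(S;T) = Σ p(x,y)·ln[p(x,y)/(p(x)p(y))].
  (a,r): 0.039·ln(0.5753) = -0.02156
  (a,s): 0.265·ln(1.1219) = 0.03048
  (b,r): 0.184·ln(1.1855) = 0.03131
  (b,s): 0.512·ln(0.9468) = -0.02801
Sum = 0.0122 nats.

0.0122 nats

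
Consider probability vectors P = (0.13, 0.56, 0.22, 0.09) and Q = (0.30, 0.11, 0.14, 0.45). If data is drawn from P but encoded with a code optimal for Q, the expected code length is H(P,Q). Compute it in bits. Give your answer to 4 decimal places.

2.7368 bits

H(P,Q) = −Σ p·log₂ q.
  −0.13·log₂(0.30) = 0.22581
  −0.56·log₂(0.11) = 1.78328
  −0.22·log₂(0.14) = 0.62403
  −0.09·log₂(0.45) = 0.10368
H(P,Q) = 2.7368 bits.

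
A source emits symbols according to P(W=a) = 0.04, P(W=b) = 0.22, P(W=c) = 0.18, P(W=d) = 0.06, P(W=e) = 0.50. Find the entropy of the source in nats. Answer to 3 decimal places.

1.286 nats

H(W) = −Σ p·ln p.
  −(0.04)·ln(0.04) = 0.1288
  −(0.22)·ln(0.22) = 0.3331
  −(0.18)·ln(0.18) = 0.3087
  −(0.06)·ln(0.06) = 0.1688
  −(0.50)·ln(0.50) = 0.3466
Sum: 0.1288 + 0.3331 + 0.3087 + 0.1688 + 0.3466 = 1.286 nats.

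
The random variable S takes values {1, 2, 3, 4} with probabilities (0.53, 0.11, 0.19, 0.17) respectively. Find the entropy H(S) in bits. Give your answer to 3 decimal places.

1.726 bits

H(S) = −Σ p·log₂ p.
  −(0.53)·log₂(0.53) = 0.4854
  −(0.11)·log₂(0.11) = 0.3503
  −(0.19)·log₂(0.19) = 0.4552
  −(0.17)·log₂(0.17) = 0.4346
Sum: 0.4854 + 0.3503 + 0.4552 + 0.4346 = 1.726 bits.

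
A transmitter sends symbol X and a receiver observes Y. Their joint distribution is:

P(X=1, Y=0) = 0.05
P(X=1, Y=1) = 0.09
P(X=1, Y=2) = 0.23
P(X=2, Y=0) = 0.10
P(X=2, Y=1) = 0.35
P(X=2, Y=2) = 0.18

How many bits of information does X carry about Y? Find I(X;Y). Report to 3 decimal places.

0.086 bits

Marginals: p(X) = (0.3700, 0.6300), p(Y) = (0.1500, 0.4400, 0.4100).
I(X;Y) = H(X) + H(Y) − H(X,Y).
H(X) = 0.9507, H(Y) = 1.4591, H(X,Y) = 2.3240.
I(X;Y) = 0.9507 + 1.4591 − 2.3240 = 0.086 bits.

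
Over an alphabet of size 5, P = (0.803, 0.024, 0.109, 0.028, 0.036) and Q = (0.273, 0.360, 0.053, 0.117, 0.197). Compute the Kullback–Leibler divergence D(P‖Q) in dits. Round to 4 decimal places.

D(P‖Q) = Σ p·log₁₀(p/q).
  0.803·log₁₀(0.803/0.273) = 0.37625
  0.024·log₁₀(0.024/0.360) = -0.02823
  0.109·log₁₀(0.109/0.053) = 0.03413
  0.028·log₁₀(0.028/0.117) = -0.01739
  0.036·log₁₀(0.036/0.197) = -0.02657
D(P‖Q) = 0.3382 dits.

0.3382 dits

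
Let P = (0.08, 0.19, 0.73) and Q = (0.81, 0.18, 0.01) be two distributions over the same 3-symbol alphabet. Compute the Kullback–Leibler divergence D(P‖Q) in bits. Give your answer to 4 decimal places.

4.2662 bits

D(P‖Q) = Σ p·log₂(p/q).
  0.08·log₂(0.08/0.81) = -0.26719
  0.19·log₂(0.19/0.18) = 0.01482
  0.73·log₂(0.73/0.01) = 4.51857
D(P‖Q) = 4.2662 bits.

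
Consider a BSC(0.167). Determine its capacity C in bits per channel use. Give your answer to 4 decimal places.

0.3492 bits

Binary symmetric channel: C = 1 − h₂(ε) where h₂ is the binary entropy function.
h₂(0.167) = −0.167·log₂0.167 − 0.833·log₂0.833 = 0.6508.
C = 1 − 0.6508 = 0.3492 bits per channel use.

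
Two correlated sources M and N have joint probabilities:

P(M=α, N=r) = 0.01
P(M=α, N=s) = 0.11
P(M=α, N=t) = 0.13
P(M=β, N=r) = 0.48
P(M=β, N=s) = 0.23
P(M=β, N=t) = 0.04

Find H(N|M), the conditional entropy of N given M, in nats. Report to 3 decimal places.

0.811 nats

Chain rule: H(N|M) = H(M,N) − H(M).
Marginals: p(M) = (0.2500, 0.7500), p(N) = (0.4900, 0.3400, 0.1700).
H(M,N) = 1.3732 nats; H(M) = 0.5623 nats.
H(N|M) = 1.3732 − 0.5623 = 0.811 nats.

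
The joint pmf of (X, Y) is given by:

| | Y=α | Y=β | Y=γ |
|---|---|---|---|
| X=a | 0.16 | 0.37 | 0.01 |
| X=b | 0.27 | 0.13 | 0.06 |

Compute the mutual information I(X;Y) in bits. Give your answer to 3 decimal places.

0.131 bits

Marginals: p(X) = (0.5400, 0.4600), p(Y) = (0.4300, 0.5000, 0.0700).
I(X;Y) = Σ p(x,y)·log₂[p(x,y)/(p(x)p(y))].
  (a,α): 0.16·log₂(0.6891) = -0.0860
  (a,β): 0.37·log₂(1.3704) = 0.1682
  (a,γ): 0.01·log₂(0.2646) = -0.0192
  (b,α): 0.27·log₂(1.3650) = 0.1212
  (b,β): 0.13·log₂(0.5652) = -0.1070
  (b,γ): 0.06·log₂(1.8634) = 0.0539
Sum = 0.131 bits.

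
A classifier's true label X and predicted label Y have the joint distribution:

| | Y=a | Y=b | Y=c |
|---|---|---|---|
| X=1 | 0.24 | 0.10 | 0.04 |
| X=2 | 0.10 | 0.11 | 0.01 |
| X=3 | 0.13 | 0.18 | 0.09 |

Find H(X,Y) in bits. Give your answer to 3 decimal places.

H(X,Y) = −Σ p(x,y)·log₂ p(x,y) over all 9 cells.
  cell (1,a): −0.24·log₂0.24 = 0.4941
  cell (1,b): −0.10·log₂0.10 = 0.3322
  cell (1,c): −0.04·log₂0.04 = 0.1858
  cell (2,a): −0.10·log₂0.10 = 0.3322
  cell (2,b): −0.11·log₂0.11 = 0.3503
  cell (2,c): −0.01·log₂0.01 = 0.0664
  cell (3,a): −0.13·log₂0.13 = 0.3826
  cell (3,b): −0.18·log₂0.18 = 0.4453
  cell (3,c): −0.09·log₂0.09 = 0.3127
Sum = 2.902 bits.

2.902 bits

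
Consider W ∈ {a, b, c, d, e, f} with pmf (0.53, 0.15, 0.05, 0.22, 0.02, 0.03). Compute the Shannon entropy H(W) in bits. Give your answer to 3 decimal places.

1.857 bits

H(W) = −Σ p·log₂ p.
  −(0.53)·log₂(0.53) = 0.4854
  −(0.15)·log₂(0.15) = 0.4105
  −(0.05)·log₂(0.05) = 0.2161
  −(0.22)·log₂(0.22) = 0.4806
  −(0.02)·log₂(0.02) = 0.1129
  −(0.03)·log₂(0.03) = 0.1518
Sum: 0.4854 + 0.4105 + 0.2161 + 0.4806 + 0.1129 + 0.1518 = 1.857 bits.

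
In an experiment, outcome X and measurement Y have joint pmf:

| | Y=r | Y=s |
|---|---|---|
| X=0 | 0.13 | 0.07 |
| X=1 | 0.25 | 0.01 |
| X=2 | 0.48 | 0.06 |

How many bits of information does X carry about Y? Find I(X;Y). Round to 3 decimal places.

0.065 bits

Marginals: p(X) = (0.2000, 0.2600, 0.5400), p(Y) = (0.8600, 0.1400).
I(X;Y) = H(X) + H(Y) − H(X,Y).
H(X) = 1.4497, H(Y) = 0.5842, H(X,Y) = 1.9694.
I(X;Y) = 1.4497 + 0.5842 − 1.9694 = 0.065 bits.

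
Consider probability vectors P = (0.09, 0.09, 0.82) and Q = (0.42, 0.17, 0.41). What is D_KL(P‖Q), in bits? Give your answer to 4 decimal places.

0.5374 bits

D(P‖Q) = Σ p·log₂(p/q).
  0.09·log₂(0.09/0.42) = -0.20002
  0.09·log₂(0.09/0.17) = -0.08258
  0.82·log₂(0.82/0.41) = 0.82000
D(P‖Q) = 0.5374 bits.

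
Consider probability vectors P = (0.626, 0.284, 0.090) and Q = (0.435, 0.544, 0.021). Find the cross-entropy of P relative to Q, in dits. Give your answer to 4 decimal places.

H(P,Q) = −Σ p·log₁₀ q.
  −0.626·log₁₀(0.435) = 0.22631
  −0.284·log₁₀(0.544) = 0.07509
  −0.090·log₁₀(0.021) = 0.15100
H(P,Q) = 0.4524 dits.

0.4524 dits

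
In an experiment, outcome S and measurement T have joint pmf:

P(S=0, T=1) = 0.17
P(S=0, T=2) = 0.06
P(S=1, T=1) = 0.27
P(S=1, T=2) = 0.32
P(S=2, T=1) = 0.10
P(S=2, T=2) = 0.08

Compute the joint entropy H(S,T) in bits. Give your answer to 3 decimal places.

2.338 bits

H(S,T) = −Σ p(x,y)·log₂ p(x,y) over all 6 cells.
  cell (0,1): −0.17·log₂0.17 = 0.4346
  cell (0,2): −0.06·log₂0.06 = 0.2435
  cell (1,1): −0.27·log₂0.27 = 0.5100
  cell (1,2): −0.32·log₂0.32 = 0.5260
  cell (2,1): −0.10·log₂0.10 = 0.3322
  cell (2,2): −0.08·log₂0.08 = 0.2915
Sum = 2.338 bits.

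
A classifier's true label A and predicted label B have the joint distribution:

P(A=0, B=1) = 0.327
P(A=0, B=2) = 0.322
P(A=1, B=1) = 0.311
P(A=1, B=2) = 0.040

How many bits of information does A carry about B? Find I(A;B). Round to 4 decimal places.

Marginals: p(A) = (0.6490, 0.3510), p(B) = (0.6380, 0.3620).
I(A;B) = H(A) + H(B) − H(A,B).
H(A) = 0.9350, H(B) = 0.9443, H(A,B) = 1.7636.
I(A;B) = 0.9350 + 0.9443 − 1.7636 = 0.1157 bits.

0.1157 bits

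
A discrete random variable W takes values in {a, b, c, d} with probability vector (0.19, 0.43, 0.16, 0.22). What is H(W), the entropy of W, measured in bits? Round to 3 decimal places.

1.882 bits

H(W) = −Σ p·log₂ p.
  −(0.19)·log₂(0.19) = 0.4552
  −(0.43)·log₂(0.43) = 0.5236
  −(0.16)·log₂(0.16) = 0.4230
  −(0.22)·log₂(0.22) = 0.4806
Sum: 0.4552 + 0.5236 + 0.4230 + 0.4806 = 1.882 bits.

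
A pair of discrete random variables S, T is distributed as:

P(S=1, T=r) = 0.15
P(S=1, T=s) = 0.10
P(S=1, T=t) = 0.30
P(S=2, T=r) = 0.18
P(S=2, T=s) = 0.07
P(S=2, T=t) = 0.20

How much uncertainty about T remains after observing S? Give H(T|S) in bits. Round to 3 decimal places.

1.449 bits

Marginals: p(S) = (0.5500, 0.4500), p(T) = (0.3300, 0.1700, 0.5000).
H(T|S) = Σ p(S) · H(T|S=·).
  S=1: p=0.5500, H(T|S=1) = 1.4354
  S=2: p=0.4500, H(T|S=2) = 1.4663
Weighted sum = 1.449 bits.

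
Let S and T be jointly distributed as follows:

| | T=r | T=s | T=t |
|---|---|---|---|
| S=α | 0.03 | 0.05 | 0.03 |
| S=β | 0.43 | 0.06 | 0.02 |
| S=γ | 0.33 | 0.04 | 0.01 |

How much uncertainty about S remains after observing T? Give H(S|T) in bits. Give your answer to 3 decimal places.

1.257 bits

Chain rule: H(S|T) = H(S,T) − H(T).
Marginals: p(S) = (0.1100, 0.5100, 0.3800), p(T) = (0.7900, 0.1500, 0.0600).
H(S,T) = 2.1796 bits; H(T) = 0.9227 bits.
H(S|T) = 2.1796 − 0.9227 = 1.257 bits.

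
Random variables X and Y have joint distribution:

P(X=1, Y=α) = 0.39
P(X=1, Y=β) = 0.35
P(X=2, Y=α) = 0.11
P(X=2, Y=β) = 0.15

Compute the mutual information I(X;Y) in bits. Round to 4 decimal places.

0.0060 bits

Marginals: p(X) = (0.7400, 0.2600), p(Y) = (0.5000, 0.5000).
I(X;Y) = Σ p(x,y)·log₂[p(x,y)/(p(x)p(y))].
  (1,α): 0.39·log₂(1.0541) = 0.02962
  (1,β): 0.35·log₂(0.9459) = -0.02806
  (2,α): 0.11·log₂(0.8462) = -0.02651
  (2,β): 0.15·log₂(1.1538) = 0.03097
Sum = 0.0060 bits.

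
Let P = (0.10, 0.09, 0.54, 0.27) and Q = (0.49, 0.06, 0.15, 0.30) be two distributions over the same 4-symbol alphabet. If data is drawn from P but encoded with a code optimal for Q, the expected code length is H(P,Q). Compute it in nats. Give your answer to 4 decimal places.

1.6741 nats

H(P,Q) = −Σ p·ln q.
  −0.10·ln(0.49) = 0.07133
  −0.09·ln(0.06) = 0.25321
  −0.54·ln(0.15) = 1.02444
  −0.27·ln(0.30) = 0.32507
H(P,Q) = 1.6741 nats.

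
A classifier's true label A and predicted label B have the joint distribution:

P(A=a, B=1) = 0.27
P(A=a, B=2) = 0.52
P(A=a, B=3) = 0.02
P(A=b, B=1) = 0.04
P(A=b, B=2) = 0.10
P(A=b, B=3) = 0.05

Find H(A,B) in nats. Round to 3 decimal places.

1.281 nats

H(A,B) = −Σ p(x,y)·ln p(x,y) over all 6 cells.
  cell (a,1): −0.27·ln0.27 = 0.3535
  cell (a,2): −0.52·ln0.52 = 0.3400
  cell (a,3): −0.02·ln0.02 = 0.0782
  cell (b,1): −0.04·ln0.04 = 0.1288
  cell (b,2): −0.10·ln0.10 = 0.2303
  cell (b,3): −0.05·ln0.05 = 0.1498
Sum = 1.281 nats.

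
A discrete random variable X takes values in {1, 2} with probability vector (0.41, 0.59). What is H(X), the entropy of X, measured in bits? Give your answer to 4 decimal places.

H(X) = −Σ p·log₂ p.
  −(0.41)·log₂(0.41) = 0.52738
  −(0.59)·log₂(0.59) = 0.44912
Sum: 0.52738 + 0.44912 = 0.9765 bits.

0.9765 bits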